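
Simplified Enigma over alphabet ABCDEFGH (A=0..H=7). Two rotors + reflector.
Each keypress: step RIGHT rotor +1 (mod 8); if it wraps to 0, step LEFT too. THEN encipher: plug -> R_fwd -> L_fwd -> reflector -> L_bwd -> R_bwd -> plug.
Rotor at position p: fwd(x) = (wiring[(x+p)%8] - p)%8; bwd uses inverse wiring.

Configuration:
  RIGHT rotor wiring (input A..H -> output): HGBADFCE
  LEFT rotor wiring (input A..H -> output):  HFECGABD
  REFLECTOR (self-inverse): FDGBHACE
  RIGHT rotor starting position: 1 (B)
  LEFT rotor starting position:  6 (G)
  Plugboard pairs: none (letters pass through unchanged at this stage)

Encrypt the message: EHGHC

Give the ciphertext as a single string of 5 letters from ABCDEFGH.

Char 1 ('E'): step: R->2, L=6; E->plug->E->R->A->L->D->refl->B->L'->C->R'->F->plug->F
Char 2 ('H'): step: R->3, L=6; H->plug->H->R->G->L->A->refl->F->L'->B->R'->E->plug->E
Char 3 ('G'): step: R->4, L=6; G->plug->G->R->F->L->E->refl->H->L'->D->R'->E->plug->E
Char 4 ('H'): step: R->5, L=6; H->plug->H->R->G->L->A->refl->F->L'->B->R'->E->plug->E
Char 5 ('C'): step: R->6, L=6; C->plug->C->R->B->L->F->refl->A->L'->G->R'->B->plug->B

Answer: FEEEB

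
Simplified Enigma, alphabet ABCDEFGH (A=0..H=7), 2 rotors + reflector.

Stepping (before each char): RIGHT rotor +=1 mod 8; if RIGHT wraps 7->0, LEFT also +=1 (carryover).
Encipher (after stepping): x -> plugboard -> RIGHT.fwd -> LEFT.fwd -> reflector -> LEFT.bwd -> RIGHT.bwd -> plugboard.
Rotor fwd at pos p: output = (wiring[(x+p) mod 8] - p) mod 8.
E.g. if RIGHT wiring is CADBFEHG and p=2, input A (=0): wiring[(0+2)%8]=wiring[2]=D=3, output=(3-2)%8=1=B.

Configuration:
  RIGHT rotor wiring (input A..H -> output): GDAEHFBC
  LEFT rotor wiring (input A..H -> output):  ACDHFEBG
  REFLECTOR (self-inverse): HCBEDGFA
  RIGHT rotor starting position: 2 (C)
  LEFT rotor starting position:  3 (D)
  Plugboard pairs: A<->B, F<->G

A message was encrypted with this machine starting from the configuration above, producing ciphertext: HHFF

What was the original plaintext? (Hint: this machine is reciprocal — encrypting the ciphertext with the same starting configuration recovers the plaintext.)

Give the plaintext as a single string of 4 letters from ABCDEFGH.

Char 1 ('H'): step: R->3, L=3; H->plug->H->R->F->L->F->refl->G->L'->D->R'->F->plug->G
Char 2 ('H'): step: R->4, L=3; H->plug->H->R->A->L->E->refl->D->L'->E->R'->G->plug->F
Char 3 ('F'): step: R->5, L=3; F->plug->G->R->H->L->A->refl->H->L'->G->R'->E->plug->E
Char 4 ('F'): step: R->6, L=3; F->plug->G->R->B->L->C->refl->B->L'->C->R'->E->plug->E

Answer: GFEE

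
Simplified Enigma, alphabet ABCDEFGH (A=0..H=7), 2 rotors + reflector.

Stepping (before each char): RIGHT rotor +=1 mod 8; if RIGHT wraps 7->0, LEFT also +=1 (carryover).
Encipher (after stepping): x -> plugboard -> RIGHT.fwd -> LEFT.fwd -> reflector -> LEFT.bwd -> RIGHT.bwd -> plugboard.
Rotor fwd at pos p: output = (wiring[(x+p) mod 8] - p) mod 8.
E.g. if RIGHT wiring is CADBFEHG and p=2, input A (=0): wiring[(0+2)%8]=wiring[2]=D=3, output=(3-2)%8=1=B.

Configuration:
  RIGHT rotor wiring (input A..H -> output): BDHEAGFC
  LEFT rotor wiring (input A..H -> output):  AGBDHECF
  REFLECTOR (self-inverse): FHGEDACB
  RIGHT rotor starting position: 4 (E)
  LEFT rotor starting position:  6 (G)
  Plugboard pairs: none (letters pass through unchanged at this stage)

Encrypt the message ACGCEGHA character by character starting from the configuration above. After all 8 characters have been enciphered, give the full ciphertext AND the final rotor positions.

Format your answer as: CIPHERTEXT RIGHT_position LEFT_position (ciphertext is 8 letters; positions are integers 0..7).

Char 1 ('A'): step: R->5, L=6; A->plug->A->R->B->L->H->refl->B->L'->G->R'->E->plug->E
Char 2 ('C'): step: R->6, L=6; C->plug->C->R->D->L->A->refl->F->L'->F->R'->D->plug->D
Char 3 ('G'): step: R->7, L=6; G->plug->G->R->H->L->G->refl->C->L'->C->R'->B->plug->B
Char 4 ('C'): step: R->0, L->7 (L advanced); C->plug->C->R->H->L->D->refl->E->L'->E->R'->D->plug->D
Char 5 ('E'): step: R->1, L=7; E->plug->E->R->F->L->A->refl->F->L'->G->R'->B->plug->B
Char 6 ('G'): step: R->2, L=7; G->plug->G->R->H->L->D->refl->E->L'->E->R'->D->plug->D
Char 7 ('H'): step: R->3, L=7; H->plug->H->R->E->L->E->refl->D->L'->H->R'->E->plug->E
Char 8 ('A'): step: R->4, L=7; A->plug->A->R->E->L->E->refl->D->L'->H->R'->F->plug->F
Final: ciphertext=EDBDBDEF, RIGHT=4, LEFT=7

Answer: EDBDBDEF 4 7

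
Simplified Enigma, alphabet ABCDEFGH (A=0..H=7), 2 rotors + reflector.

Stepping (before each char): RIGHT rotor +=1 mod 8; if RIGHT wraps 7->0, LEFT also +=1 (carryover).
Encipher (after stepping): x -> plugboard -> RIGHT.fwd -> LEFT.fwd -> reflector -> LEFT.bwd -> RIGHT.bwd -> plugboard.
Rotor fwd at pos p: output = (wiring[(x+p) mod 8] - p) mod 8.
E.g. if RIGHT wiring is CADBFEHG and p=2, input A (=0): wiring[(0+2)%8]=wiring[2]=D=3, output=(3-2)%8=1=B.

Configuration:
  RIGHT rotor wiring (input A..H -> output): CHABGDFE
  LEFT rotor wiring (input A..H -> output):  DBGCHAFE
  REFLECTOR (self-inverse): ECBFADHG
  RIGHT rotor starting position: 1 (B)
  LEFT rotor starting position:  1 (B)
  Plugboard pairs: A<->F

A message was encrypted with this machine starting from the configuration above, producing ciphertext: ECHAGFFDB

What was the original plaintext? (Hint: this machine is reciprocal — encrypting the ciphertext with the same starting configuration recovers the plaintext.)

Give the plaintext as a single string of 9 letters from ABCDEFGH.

Char 1 ('E'): step: R->2, L=1; E->plug->E->R->D->L->G->refl->H->L'->E->R'->C->plug->C
Char 2 ('C'): step: R->3, L=1; C->plug->C->R->A->L->A->refl->E->L'->F->R'->H->plug->H
Char 3 ('H'): step: R->4, L=1; H->plug->H->R->F->L->E->refl->A->L'->A->R'->D->plug->D
Char 4 ('A'): step: R->5, L=1; A->plug->F->R->D->L->G->refl->H->L'->E->R'->G->plug->G
Char 5 ('G'): step: R->6, L=1; G->plug->G->R->A->L->A->refl->E->L'->F->R'->H->plug->H
Char 6 ('F'): step: R->7, L=1; F->plug->A->R->F->L->E->refl->A->L'->A->R'->C->plug->C
Char 7 ('F'): step: R->0, L->2 (L advanced); F->plug->A->R->C->L->F->refl->D->L'->E->R'->H->plug->H
Char 8 ('D'): step: R->1, L=2; D->plug->D->R->F->L->C->refl->B->L'->G->R'->A->plug->F
Char 9 ('B'): step: R->2, L=2; B->plug->B->R->H->L->H->refl->G->L'->D->R'->E->plug->E

Answer: CHDGHCHFE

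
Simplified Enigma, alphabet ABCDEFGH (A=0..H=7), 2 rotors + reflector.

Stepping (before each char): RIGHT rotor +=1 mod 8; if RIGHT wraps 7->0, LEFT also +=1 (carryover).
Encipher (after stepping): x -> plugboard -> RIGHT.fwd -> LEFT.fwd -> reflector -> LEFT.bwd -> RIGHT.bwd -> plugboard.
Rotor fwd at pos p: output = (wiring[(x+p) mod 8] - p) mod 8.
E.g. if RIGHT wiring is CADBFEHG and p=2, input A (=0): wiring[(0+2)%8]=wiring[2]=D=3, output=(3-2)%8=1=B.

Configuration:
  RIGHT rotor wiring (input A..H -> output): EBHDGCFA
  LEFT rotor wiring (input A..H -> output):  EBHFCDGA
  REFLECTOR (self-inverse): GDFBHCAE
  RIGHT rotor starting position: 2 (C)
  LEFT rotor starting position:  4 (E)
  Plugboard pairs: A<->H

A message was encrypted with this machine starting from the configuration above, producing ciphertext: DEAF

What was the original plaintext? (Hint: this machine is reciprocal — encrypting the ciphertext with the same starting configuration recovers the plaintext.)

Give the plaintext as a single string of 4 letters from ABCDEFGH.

Char 1 ('D'): step: R->3, L=4; D->plug->D->R->C->L->C->refl->F->L'->F->R'->E->plug->E
Char 2 ('E'): step: R->4, L=4; E->plug->E->R->A->L->G->refl->A->L'->E->R'->D->plug->D
Char 3 ('A'): step: R->5, L=4; A->plug->H->R->B->L->H->refl->E->L'->D->R'->C->plug->C
Char 4 ('F'): step: R->6, L=4; F->plug->F->R->F->L->F->refl->C->L'->C->R'->B->plug->B

Answer: EDCB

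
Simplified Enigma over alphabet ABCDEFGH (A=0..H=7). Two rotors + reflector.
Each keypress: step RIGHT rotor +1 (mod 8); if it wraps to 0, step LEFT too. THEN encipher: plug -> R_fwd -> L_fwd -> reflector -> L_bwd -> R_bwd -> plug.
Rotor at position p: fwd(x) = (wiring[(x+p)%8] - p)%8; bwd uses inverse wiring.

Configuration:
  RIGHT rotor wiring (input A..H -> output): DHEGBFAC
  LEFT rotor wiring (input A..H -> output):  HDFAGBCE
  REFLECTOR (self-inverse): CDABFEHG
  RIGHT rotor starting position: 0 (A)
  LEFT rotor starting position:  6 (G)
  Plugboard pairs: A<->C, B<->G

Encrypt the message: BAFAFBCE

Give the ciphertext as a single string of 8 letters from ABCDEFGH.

Char 1 ('B'): step: R->1, L=6; B->plug->G->R->B->L->G->refl->H->L'->E->R'->E->plug->E
Char 2 ('A'): step: R->2, L=6; A->plug->C->R->H->L->D->refl->B->L'->C->R'->A->plug->C
Char 3 ('F'): step: R->3, L=6; F->plug->F->R->A->L->E->refl->F->L'->D->R'->A->plug->C
Char 4 ('A'): step: R->4, L=6; A->plug->C->R->E->L->H->refl->G->L'->B->R'->B->plug->G
Char 5 ('F'): step: R->5, L=6; F->plug->F->R->H->L->D->refl->B->L'->C->R'->E->plug->E
Char 6 ('B'): step: R->6, L=6; B->plug->G->R->D->L->F->refl->E->L'->A->R'->F->plug->F
Char 7 ('C'): step: R->7, L=6; C->plug->A->R->D->L->F->refl->E->L'->A->R'->C->plug->A
Char 8 ('E'): step: R->0, L->7 (L advanced); E->plug->E->R->B->L->A->refl->C->L'->G->R'->D->plug->D

Answer: ECCGEFAD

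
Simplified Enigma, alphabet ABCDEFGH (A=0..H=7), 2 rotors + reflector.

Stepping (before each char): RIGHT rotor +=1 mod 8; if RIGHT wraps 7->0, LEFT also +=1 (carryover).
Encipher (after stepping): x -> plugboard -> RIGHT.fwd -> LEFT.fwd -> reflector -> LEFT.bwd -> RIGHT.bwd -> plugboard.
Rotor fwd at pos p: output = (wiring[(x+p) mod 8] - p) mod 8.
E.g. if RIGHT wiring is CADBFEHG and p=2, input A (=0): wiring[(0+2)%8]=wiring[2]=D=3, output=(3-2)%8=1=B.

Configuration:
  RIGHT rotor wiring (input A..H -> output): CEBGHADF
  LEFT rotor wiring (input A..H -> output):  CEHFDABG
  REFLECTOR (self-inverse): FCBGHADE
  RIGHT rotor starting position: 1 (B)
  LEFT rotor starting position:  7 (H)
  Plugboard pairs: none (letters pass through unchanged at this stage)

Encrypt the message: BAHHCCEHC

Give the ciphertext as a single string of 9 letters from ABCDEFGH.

Answer: EEAAGFBFF

Derivation:
Char 1 ('B'): step: R->2, L=7; B->plug->B->R->E->L->G->refl->D->L'->B->R'->E->plug->E
Char 2 ('A'): step: R->3, L=7; A->plug->A->R->D->L->A->refl->F->L'->C->R'->E->plug->E
Char 3 ('H'): step: R->4, L=7; H->plug->H->R->C->L->F->refl->A->L'->D->R'->A->plug->A
Char 4 ('H'): step: R->5, L=7; H->plug->H->R->C->L->F->refl->A->L'->D->R'->A->plug->A
Char 5 ('C'): step: R->6, L=7; C->plug->C->R->E->L->G->refl->D->L'->B->R'->G->plug->G
Char 6 ('C'): step: R->7, L=7; C->plug->C->R->F->L->E->refl->H->L'->A->R'->F->plug->F
Char 7 ('E'): step: R->0, L->0 (L advanced); E->plug->E->R->H->L->G->refl->D->L'->E->R'->B->plug->B
Char 8 ('H'): step: R->1, L=0; H->plug->H->R->B->L->E->refl->H->L'->C->R'->F->plug->F
Char 9 ('C'): step: R->2, L=0; C->plug->C->R->F->L->A->refl->F->L'->D->R'->F->plug->F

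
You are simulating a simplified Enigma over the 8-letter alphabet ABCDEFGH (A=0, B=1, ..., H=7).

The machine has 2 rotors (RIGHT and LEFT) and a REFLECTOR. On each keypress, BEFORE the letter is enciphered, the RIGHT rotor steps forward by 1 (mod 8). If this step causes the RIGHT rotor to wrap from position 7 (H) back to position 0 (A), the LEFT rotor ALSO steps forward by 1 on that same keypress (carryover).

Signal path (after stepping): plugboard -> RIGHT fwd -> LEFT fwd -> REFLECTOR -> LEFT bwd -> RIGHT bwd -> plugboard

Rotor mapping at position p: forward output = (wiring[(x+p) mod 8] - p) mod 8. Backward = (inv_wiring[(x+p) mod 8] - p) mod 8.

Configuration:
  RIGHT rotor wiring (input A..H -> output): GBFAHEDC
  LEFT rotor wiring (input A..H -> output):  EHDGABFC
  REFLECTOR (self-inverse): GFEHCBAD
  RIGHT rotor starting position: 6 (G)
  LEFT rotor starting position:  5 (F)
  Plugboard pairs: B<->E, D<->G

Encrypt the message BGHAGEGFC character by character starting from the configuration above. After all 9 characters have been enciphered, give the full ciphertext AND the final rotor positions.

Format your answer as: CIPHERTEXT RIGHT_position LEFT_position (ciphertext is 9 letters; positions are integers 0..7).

Answer: DBFDBCEAD 7 6

Derivation:
Char 1 ('B'): step: R->7, L=5; B->plug->E->R->B->L->A->refl->G->L'->F->R'->G->plug->D
Char 2 ('G'): step: R->0, L->6 (L advanced); G->plug->D->R->A->L->H->refl->D->L'->H->R'->E->plug->B
Char 3 ('H'): step: R->1, L=6; H->plug->H->R->F->L->A->refl->G->L'->C->R'->F->plug->F
Char 4 ('A'): step: R->2, L=6; A->plug->A->R->D->L->B->refl->F->L'->E->R'->G->plug->D
Char 5 ('G'): step: R->3, L=6; G->plug->D->R->A->L->H->refl->D->L'->H->R'->E->plug->B
Char 6 ('E'): step: R->4, L=6; E->plug->B->R->A->L->H->refl->D->L'->H->R'->C->plug->C
Char 7 ('G'): step: R->5, L=6; G->plug->D->R->B->L->E->refl->C->L'->G->R'->B->plug->E
Char 8 ('F'): step: R->6, L=6; F->plug->F->R->C->L->G->refl->A->L'->F->R'->A->plug->A
Char 9 ('C'): step: R->7, L=6; C->plug->C->R->C->L->G->refl->A->L'->F->R'->G->plug->D
Final: ciphertext=DBFDBCEAD, RIGHT=7, LEFT=6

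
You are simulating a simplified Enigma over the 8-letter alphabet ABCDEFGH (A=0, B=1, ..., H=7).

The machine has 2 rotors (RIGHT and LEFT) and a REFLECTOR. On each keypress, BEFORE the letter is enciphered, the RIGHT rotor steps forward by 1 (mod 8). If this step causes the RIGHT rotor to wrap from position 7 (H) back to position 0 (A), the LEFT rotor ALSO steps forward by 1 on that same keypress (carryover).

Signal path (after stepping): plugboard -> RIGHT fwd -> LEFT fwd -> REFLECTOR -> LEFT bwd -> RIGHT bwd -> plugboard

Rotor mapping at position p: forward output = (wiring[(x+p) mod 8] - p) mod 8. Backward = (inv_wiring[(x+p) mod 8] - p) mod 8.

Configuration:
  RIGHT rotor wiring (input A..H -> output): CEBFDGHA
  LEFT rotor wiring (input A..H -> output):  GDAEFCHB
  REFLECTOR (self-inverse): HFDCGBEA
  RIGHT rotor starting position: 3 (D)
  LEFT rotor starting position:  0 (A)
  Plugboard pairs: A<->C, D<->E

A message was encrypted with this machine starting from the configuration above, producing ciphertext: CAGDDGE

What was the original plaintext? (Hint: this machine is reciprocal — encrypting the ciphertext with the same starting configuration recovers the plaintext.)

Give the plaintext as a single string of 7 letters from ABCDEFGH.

Answer: EGCEEAC

Derivation:
Char 1 ('C'): step: R->4, L=0; C->plug->A->R->H->L->B->refl->F->L'->E->R'->D->plug->E
Char 2 ('A'): step: R->5, L=0; A->plug->C->R->D->L->E->refl->G->L'->A->R'->G->plug->G
Char 3 ('G'): step: R->6, L=0; G->plug->G->R->F->L->C->refl->D->L'->B->R'->A->plug->C
Char 4 ('D'): step: R->7, L=0; D->plug->E->R->G->L->H->refl->A->L'->C->R'->D->plug->E
Char 5 ('D'): step: R->0, L->1 (L advanced); D->plug->E->R->D->L->E->refl->G->L'->F->R'->D->plug->E
Char 6 ('G'): step: R->1, L=1; G->plug->G->R->H->L->F->refl->B->L'->E->R'->C->plug->A
Char 7 ('E'): step: R->2, L=1; E->plug->D->R->E->L->B->refl->F->L'->H->R'->A->plug->C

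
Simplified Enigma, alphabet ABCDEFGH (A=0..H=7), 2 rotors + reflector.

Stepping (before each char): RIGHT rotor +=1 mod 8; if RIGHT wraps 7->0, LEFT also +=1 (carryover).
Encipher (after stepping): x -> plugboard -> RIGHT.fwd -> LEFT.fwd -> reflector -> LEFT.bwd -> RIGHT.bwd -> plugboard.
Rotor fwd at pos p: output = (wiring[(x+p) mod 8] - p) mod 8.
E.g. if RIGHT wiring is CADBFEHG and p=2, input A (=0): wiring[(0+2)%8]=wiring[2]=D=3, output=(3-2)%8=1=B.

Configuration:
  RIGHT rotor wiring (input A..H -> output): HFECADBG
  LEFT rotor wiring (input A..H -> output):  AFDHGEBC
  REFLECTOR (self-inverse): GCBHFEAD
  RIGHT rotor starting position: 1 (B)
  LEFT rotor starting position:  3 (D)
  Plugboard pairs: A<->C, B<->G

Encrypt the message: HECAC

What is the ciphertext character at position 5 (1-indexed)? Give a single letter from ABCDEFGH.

Char 1 ('H'): step: R->2, L=3; H->plug->H->R->D->L->G->refl->A->L'->H->R'->E->plug->E
Char 2 ('E'): step: R->3, L=3; E->plug->E->R->D->L->G->refl->A->L'->H->R'->A->plug->C
Char 3 ('C'): step: R->4, L=3; C->plug->A->R->E->L->H->refl->D->L'->B->R'->F->plug->F
Char 4 ('A'): step: R->5, L=3; A->plug->C->R->B->L->D->refl->H->L'->E->R'->B->plug->G
Char 5 ('C'): step: R->6, L=3; C->plug->A->R->D->L->G->refl->A->L'->H->R'->D->plug->D

D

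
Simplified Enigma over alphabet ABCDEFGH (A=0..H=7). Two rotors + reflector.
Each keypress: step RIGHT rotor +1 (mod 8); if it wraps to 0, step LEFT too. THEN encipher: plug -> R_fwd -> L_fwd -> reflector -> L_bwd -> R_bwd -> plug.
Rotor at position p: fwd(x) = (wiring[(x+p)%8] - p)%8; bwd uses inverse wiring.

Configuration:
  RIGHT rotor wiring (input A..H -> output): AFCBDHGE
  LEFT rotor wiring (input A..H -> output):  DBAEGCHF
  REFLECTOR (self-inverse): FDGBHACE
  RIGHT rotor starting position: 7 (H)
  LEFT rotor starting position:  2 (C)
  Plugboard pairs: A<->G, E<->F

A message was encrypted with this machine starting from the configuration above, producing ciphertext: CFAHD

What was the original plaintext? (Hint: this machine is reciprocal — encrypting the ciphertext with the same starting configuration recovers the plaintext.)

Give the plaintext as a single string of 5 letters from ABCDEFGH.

Answer: FGFEE

Derivation:
Char 1 ('C'): step: R->0, L->3 (L advanced); C->plug->C->R->C->L->H->refl->E->L'->D->R'->E->plug->F
Char 2 ('F'): step: R->1, L=3; F->plug->E->R->G->L->G->refl->C->L'->E->R'->A->plug->G
Char 3 ('A'): step: R->2, L=3; A->plug->G->R->G->L->G->refl->C->L'->E->R'->E->plug->F
Char 4 ('H'): step: R->3, L=3; H->plug->H->R->H->L->F->refl->A->L'->F->R'->F->plug->E
Char 5 ('D'): step: R->4, L=3; D->plug->D->R->A->L->B->refl->D->L'->B->R'->F->plug->E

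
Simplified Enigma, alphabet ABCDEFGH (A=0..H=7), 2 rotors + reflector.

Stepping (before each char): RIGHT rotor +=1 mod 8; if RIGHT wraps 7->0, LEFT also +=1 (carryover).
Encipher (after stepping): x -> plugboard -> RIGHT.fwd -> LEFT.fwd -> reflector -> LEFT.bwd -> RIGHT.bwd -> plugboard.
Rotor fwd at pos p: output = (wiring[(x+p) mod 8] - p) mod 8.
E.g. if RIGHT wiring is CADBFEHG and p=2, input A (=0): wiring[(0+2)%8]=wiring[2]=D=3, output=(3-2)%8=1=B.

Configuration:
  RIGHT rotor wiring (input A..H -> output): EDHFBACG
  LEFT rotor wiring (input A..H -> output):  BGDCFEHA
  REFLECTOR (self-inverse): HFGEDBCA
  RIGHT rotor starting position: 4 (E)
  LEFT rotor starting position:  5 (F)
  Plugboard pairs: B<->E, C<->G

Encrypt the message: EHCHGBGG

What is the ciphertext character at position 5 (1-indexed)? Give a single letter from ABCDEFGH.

Char 1 ('E'): step: R->5, L=5; E->plug->B->R->F->L->G->refl->C->L'->B->R'->C->plug->G
Char 2 ('H'): step: R->6, L=5; H->plug->H->R->C->L->D->refl->E->L'->D->R'->G->plug->C
Char 3 ('C'): step: R->7, L=5; C->plug->G->R->B->L->C->refl->G->L'->F->R'->B->plug->E
Char 4 ('H'): step: R->0, L->6 (L advanced); H->plug->H->R->G->L->H->refl->A->L'->D->R'->B->plug->E
Char 5 ('G'): step: R->1, L=6; G->plug->C->R->E->L->F->refl->B->L'->A->R'->D->plug->D

D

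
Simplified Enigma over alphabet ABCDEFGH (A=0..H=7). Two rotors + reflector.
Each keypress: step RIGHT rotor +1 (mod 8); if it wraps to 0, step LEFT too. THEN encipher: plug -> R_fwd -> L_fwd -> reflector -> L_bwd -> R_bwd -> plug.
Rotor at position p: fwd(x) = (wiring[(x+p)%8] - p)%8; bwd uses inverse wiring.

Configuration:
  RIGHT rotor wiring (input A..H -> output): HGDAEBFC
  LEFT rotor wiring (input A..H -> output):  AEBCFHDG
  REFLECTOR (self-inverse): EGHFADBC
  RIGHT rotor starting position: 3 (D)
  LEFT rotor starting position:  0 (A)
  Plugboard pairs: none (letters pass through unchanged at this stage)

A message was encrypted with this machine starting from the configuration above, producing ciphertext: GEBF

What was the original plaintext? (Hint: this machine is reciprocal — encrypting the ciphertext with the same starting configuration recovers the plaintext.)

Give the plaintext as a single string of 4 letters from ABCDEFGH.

Char 1 ('G'): step: R->4, L=0; G->plug->G->R->H->L->G->refl->B->L'->C->R'->F->plug->F
Char 2 ('E'): step: R->5, L=0; E->plug->E->R->B->L->E->refl->A->L'->A->R'->B->plug->B
Char 3 ('B'): step: R->6, L=0; B->plug->B->R->E->L->F->refl->D->L'->G->R'->G->plug->G
Char 4 ('F'): step: R->7, L=0; F->plug->F->R->F->L->H->refl->C->L'->D->R'->A->plug->A

Answer: FBGA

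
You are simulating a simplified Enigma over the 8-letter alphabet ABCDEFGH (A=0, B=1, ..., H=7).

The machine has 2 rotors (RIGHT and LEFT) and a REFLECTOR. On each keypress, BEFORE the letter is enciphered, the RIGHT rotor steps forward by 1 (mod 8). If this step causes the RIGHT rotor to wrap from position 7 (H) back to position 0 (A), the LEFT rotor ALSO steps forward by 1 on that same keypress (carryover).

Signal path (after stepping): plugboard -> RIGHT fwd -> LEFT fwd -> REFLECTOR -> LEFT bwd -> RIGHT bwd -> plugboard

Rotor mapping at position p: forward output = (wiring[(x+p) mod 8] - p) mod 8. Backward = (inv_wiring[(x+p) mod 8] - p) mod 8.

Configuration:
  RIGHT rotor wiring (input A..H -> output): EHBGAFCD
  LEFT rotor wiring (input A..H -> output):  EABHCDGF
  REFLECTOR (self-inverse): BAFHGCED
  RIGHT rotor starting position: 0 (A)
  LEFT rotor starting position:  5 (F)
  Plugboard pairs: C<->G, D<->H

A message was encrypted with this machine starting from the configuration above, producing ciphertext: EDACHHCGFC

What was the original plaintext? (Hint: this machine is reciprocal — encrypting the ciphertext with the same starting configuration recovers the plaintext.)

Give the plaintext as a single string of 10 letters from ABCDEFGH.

Char 1 ('E'): step: R->1, L=5; E->plug->E->R->E->L->D->refl->H->L'->D->R'->H->plug->D
Char 2 ('D'): step: R->2, L=5; D->plug->H->R->F->L->E->refl->G->L'->A->R'->E->plug->E
Char 3 ('A'): step: R->3, L=5; A->plug->A->R->D->L->H->refl->D->L'->E->R'->G->plug->C
Char 4 ('C'): step: R->4, L=5; C->plug->G->R->F->L->E->refl->G->L'->A->R'->E->plug->E
Char 5 ('H'): step: R->5, L=5; H->plug->D->R->H->L->F->refl->C->L'->G->R'->C->plug->G
Char 6 ('H'): step: R->6, L=5; H->plug->D->R->B->L->B->refl->A->L'->C->R'->G->plug->C
Char 7 ('C'): step: R->7, L=5; C->plug->G->R->G->L->C->refl->F->L'->H->R'->E->plug->E
Char 8 ('G'): step: R->0, L->6 (L advanced); G->plug->C->R->B->L->H->refl->D->L'->E->R'->A->plug->A
Char 9 ('F'): step: R->1, L=6; F->plug->F->R->B->L->H->refl->D->L'->E->R'->E->plug->E
Char 10 ('C'): step: R->2, L=6; C->plug->G->R->C->L->G->refl->E->L'->G->R'->C->plug->G

Answer: DECEGCEAEG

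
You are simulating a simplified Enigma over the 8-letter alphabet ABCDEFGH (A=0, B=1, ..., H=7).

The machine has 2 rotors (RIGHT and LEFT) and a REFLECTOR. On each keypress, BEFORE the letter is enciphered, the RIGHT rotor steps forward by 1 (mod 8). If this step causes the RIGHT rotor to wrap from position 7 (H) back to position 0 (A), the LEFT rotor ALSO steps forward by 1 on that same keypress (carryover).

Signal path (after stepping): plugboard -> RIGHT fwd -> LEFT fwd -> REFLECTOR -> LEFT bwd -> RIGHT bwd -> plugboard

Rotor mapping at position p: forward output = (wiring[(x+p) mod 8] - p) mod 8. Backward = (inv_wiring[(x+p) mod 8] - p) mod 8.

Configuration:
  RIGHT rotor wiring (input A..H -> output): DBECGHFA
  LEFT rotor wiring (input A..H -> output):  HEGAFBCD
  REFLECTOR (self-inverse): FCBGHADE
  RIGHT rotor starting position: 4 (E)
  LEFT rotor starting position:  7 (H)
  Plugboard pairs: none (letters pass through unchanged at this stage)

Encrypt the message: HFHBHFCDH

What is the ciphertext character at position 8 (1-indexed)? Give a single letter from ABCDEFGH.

Char 1 ('H'): step: R->5, L=7; H->plug->H->R->B->L->A->refl->F->L'->C->R'->A->plug->A
Char 2 ('F'): step: R->6, L=7; F->plug->F->R->E->L->B->refl->C->L'->G->R'->E->plug->E
Char 3 ('H'): step: R->7, L=7; H->plug->H->R->G->L->C->refl->B->L'->E->R'->B->plug->B
Char 4 ('B'): step: R->0, L->0 (L advanced); B->plug->B->R->B->L->E->refl->H->L'->A->R'->H->plug->H
Char 5 ('H'): step: R->1, L=0; H->plug->H->R->C->L->G->refl->D->L'->H->R'->G->plug->G
Char 6 ('F'): step: R->2, L=0; F->plug->F->R->G->L->C->refl->B->L'->F->R'->D->plug->D
Char 7 ('C'): step: R->3, L=0; C->plug->C->R->E->L->F->refl->A->L'->D->R'->B->plug->B
Char 8 ('D'): step: R->4, L=0; D->plug->D->R->E->L->F->refl->A->L'->D->R'->B->plug->B

B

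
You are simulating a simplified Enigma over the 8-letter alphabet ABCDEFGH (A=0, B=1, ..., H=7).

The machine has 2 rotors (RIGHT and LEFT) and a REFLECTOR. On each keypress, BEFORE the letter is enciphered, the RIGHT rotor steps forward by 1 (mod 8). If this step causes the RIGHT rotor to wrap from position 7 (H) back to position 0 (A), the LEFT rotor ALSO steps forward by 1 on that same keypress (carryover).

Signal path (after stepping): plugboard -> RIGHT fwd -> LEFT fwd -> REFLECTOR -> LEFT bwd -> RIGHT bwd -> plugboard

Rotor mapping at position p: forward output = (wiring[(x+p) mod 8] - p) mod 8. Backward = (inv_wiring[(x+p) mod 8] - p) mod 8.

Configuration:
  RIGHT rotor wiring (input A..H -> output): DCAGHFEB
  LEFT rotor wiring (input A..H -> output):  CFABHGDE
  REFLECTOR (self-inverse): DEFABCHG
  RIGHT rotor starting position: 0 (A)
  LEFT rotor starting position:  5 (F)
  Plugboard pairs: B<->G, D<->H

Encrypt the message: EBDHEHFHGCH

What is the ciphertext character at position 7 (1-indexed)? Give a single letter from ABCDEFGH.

Char 1 ('E'): step: R->1, L=5; E->plug->E->R->E->L->A->refl->D->L'->F->R'->C->plug->C
Char 2 ('B'): step: R->2, L=5; B->plug->G->R->B->L->G->refl->H->L'->C->R'->E->plug->E
Char 3 ('D'): step: R->3, L=5; D->plug->H->R->F->L->D->refl->A->L'->E->R'->B->plug->G
Char 4 ('H'): step: R->4, L=5; H->plug->D->R->F->L->D->refl->A->L'->E->R'->G->plug->B
Char 5 ('E'): step: R->5, L=5; E->plug->E->R->F->L->D->refl->A->L'->E->R'->C->plug->C
Char 6 ('H'): step: R->6, L=5; H->plug->D->R->E->L->A->refl->D->L'->F->R'->C->plug->C
Char 7 ('F'): step: R->7, L=5; F->plug->F->R->A->L->B->refl->E->L'->G->R'->G->plug->B

B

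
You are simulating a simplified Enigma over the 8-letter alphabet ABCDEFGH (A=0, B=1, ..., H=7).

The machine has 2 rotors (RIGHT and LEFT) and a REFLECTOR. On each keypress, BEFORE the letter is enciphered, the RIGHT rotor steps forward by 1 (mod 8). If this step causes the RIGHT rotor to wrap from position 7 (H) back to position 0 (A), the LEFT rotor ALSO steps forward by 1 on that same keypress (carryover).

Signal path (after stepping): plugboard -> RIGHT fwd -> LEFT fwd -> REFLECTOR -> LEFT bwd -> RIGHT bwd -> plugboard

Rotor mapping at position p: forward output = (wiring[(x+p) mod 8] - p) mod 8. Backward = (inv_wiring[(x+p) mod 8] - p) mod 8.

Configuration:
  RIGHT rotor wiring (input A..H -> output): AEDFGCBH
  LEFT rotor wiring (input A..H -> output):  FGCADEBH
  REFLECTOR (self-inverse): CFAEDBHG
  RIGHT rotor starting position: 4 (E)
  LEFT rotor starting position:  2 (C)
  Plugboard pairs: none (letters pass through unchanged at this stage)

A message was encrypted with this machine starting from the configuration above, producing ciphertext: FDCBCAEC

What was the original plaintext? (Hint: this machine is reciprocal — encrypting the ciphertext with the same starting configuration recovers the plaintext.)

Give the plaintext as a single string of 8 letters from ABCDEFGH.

Answer: EFHEGFDH

Derivation:
Char 1 ('F'): step: R->5, L=2; F->plug->F->R->G->L->D->refl->E->L'->H->R'->E->plug->E
Char 2 ('D'): step: R->6, L=2; D->plug->D->R->G->L->D->refl->E->L'->H->R'->F->plug->F
Char 3 ('C'): step: R->7, L=2; C->plug->C->R->F->L->F->refl->B->L'->C->R'->H->plug->H
Char 4 ('B'): step: R->0, L->3 (L advanced); B->plug->B->R->E->L->E->refl->D->L'->G->R'->E->plug->E
Char 5 ('C'): step: R->1, L=3; C->plug->C->R->E->L->E->refl->D->L'->G->R'->G->plug->G
Char 6 ('A'): step: R->2, L=3; A->plug->A->R->B->L->A->refl->C->L'->F->R'->F->plug->F
Char 7 ('E'): step: R->3, L=3; E->plug->E->R->E->L->E->refl->D->L'->G->R'->D->plug->D
Char 8 ('C'): step: R->4, L=3; C->plug->C->R->F->L->C->refl->A->L'->B->R'->H->plug->H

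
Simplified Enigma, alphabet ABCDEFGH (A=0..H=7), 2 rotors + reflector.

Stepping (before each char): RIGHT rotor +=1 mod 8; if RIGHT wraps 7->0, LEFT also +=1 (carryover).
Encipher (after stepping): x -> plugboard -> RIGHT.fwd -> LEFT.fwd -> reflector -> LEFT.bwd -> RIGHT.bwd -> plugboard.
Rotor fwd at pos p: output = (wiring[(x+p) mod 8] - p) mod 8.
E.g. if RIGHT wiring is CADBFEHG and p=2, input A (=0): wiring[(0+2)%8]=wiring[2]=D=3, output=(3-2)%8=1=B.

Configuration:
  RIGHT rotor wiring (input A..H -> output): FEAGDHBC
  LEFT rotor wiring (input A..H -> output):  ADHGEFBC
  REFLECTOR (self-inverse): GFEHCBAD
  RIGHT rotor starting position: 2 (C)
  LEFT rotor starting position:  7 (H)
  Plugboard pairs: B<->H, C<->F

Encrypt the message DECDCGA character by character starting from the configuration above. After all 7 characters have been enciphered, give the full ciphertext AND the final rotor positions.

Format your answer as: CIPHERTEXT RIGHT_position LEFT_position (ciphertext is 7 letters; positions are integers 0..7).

Char 1 ('D'): step: R->3, L=7; D->plug->D->R->G->L->G->refl->A->L'->D->R'->A->plug->A
Char 2 ('E'): step: R->4, L=7; E->plug->E->R->B->L->B->refl->F->L'->F->R'->C->plug->F
Char 3 ('C'): step: R->5, L=7; C->plug->F->R->D->L->A->refl->G->L'->G->R'->H->plug->B
Char 4 ('D'): step: R->6, L=7; D->plug->D->R->G->L->G->refl->A->L'->D->R'->A->plug->A
Char 5 ('C'): step: R->7, L=7; C->plug->F->R->E->L->H->refl->D->L'->A->R'->G->plug->G
Char 6 ('G'): step: R->0, L->0 (L advanced); G->plug->G->R->B->L->D->refl->H->L'->C->R'->H->plug->B
Char 7 ('A'): step: R->1, L=0; A->plug->A->R->D->L->G->refl->A->L'->A->R'->F->plug->C
Final: ciphertext=AFBAGBC, RIGHT=1, LEFT=0

Answer: AFBAGBC 1 0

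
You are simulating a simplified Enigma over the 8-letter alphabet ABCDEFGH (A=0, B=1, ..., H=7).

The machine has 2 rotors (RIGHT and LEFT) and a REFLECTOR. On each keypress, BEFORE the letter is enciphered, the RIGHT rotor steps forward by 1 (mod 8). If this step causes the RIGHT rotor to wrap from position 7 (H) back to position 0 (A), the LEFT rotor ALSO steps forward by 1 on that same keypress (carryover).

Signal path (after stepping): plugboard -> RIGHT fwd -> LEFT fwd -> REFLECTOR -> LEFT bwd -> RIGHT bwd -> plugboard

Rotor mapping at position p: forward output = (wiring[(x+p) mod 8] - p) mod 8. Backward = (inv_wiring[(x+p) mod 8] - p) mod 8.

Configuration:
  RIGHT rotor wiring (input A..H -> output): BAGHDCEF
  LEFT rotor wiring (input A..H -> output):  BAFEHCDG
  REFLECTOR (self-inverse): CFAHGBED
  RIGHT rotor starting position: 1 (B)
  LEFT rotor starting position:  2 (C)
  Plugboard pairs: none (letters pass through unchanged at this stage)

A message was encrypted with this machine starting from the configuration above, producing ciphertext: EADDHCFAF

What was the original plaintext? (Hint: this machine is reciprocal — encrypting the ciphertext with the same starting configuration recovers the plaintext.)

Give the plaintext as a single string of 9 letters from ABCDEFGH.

Answer: AEHGDGGFG

Derivation:
Char 1 ('E'): step: R->2, L=2; E->plug->E->R->C->L->F->refl->B->L'->E->R'->A->plug->A
Char 2 ('A'): step: R->3, L=2; A->plug->A->R->E->L->B->refl->F->L'->C->R'->E->plug->E
Char 3 ('D'): step: R->4, L=2; D->plug->D->R->B->L->C->refl->A->L'->D->R'->H->plug->H
Char 4 ('D'): step: R->5, L=2; D->plug->D->R->E->L->B->refl->F->L'->C->R'->G->plug->G
Char 5 ('H'): step: R->6, L=2; H->plug->H->R->E->L->B->refl->F->L'->C->R'->D->plug->D
Char 6 ('C'): step: R->7, L=2; C->plug->C->R->B->L->C->refl->A->L'->D->R'->G->plug->G
Char 7 ('F'): step: R->0, L->3 (L advanced); F->plug->F->R->C->L->H->refl->D->L'->E->R'->G->plug->G
Char 8 ('A'): step: R->1, L=3; A->plug->A->R->H->L->C->refl->A->L'->D->R'->F->plug->F
Char 9 ('F'): step: R->2, L=3; F->plug->F->R->D->L->A->refl->C->L'->H->R'->G->plug->G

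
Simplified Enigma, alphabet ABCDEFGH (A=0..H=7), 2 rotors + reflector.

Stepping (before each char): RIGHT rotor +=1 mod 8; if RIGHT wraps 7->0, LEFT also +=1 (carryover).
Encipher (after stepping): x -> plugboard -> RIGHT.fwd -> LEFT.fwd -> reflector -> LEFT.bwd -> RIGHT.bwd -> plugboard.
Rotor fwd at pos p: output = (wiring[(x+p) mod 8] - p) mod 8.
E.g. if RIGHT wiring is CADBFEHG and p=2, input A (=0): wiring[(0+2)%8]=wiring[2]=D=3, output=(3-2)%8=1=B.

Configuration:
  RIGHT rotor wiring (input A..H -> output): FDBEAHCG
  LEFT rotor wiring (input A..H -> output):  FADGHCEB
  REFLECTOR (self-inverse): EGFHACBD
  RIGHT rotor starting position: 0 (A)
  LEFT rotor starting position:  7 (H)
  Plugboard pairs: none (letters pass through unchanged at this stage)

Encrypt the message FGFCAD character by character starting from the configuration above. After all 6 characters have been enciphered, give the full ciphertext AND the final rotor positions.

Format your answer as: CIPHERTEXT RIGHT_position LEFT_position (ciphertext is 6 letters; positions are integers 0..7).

Answer: ADAACE 6 7

Derivation:
Char 1 ('F'): step: R->1, L=7; F->plug->F->R->B->L->G->refl->B->L'->C->R'->A->plug->A
Char 2 ('G'): step: R->2, L=7; G->plug->G->R->D->L->E->refl->A->L'->F->R'->D->plug->D
Char 3 ('F'): step: R->3, L=7; F->plug->F->R->C->L->B->refl->G->L'->B->R'->A->plug->A
Char 4 ('C'): step: R->4, L=7; C->plug->C->R->G->L->D->refl->H->L'->E->R'->A->plug->A
Char 5 ('A'): step: R->5, L=7; A->plug->A->R->C->L->B->refl->G->L'->B->R'->C->plug->C
Char 6 ('D'): step: R->6, L=7; D->plug->D->R->F->L->A->refl->E->L'->D->R'->E->plug->E
Final: ciphertext=ADAACE, RIGHT=6, LEFT=7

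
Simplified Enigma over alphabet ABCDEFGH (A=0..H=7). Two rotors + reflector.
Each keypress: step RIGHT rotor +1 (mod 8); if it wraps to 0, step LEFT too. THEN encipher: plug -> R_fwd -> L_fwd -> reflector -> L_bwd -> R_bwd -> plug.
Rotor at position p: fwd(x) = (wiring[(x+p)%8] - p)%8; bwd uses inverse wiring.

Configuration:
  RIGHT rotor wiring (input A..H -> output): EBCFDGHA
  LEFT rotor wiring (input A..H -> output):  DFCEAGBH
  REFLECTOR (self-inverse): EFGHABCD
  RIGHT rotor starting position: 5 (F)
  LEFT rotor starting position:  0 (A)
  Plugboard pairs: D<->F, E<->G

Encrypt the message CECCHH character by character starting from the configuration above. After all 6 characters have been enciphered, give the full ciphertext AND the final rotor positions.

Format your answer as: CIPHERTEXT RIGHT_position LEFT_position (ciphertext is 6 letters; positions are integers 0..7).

Answer: AHGBDE 3 1

Derivation:
Char 1 ('C'): step: R->6, L=0; C->plug->C->R->G->L->B->refl->F->L'->B->R'->A->plug->A
Char 2 ('E'): step: R->7, L=0; E->plug->G->R->H->L->H->refl->D->L'->A->R'->H->plug->H
Char 3 ('C'): step: R->0, L->1 (L advanced); C->plug->C->R->C->L->D->refl->H->L'->D->R'->E->plug->G
Char 4 ('C'): step: R->1, L=1; C->plug->C->R->E->L->F->refl->B->L'->B->R'->B->plug->B
Char 5 ('H'): step: R->2, L=1; H->plug->H->R->H->L->C->refl->G->L'->G->R'->F->plug->D
Char 6 ('H'): step: R->3, L=1; H->plug->H->R->H->L->C->refl->G->L'->G->R'->G->plug->E
Final: ciphertext=AHGBDE, RIGHT=3, LEFT=1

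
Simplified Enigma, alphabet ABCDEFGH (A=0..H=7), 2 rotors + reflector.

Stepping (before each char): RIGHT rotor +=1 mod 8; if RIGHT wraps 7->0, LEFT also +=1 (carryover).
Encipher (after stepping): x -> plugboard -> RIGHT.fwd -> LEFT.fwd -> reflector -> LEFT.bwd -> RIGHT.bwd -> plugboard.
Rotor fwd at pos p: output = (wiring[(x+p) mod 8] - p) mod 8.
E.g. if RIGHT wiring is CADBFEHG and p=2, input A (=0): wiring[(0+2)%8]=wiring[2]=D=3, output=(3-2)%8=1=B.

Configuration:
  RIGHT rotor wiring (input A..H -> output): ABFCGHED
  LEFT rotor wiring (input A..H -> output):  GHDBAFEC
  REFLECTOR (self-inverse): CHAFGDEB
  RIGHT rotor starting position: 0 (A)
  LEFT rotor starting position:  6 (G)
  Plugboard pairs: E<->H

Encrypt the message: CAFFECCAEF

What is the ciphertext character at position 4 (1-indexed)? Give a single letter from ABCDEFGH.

Char 1 ('C'): step: R->1, L=6; C->plug->C->R->B->L->E->refl->G->L'->A->R'->A->plug->A
Char 2 ('A'): step: R->2, L=6; A->plug->A->R->D->L->B->refl->H->L'->H->R'->H->plug->E
Char 3 ('F'): step: R->3, L=6; F->plug->F->R->F->L->D->refl->F->L'->E->R'->C->plug->C
Char 4 ('F'): step: R->4, L=6; F->plug->F->R->F->L->D->refl->F->L'->E->R'->E->plug->H

H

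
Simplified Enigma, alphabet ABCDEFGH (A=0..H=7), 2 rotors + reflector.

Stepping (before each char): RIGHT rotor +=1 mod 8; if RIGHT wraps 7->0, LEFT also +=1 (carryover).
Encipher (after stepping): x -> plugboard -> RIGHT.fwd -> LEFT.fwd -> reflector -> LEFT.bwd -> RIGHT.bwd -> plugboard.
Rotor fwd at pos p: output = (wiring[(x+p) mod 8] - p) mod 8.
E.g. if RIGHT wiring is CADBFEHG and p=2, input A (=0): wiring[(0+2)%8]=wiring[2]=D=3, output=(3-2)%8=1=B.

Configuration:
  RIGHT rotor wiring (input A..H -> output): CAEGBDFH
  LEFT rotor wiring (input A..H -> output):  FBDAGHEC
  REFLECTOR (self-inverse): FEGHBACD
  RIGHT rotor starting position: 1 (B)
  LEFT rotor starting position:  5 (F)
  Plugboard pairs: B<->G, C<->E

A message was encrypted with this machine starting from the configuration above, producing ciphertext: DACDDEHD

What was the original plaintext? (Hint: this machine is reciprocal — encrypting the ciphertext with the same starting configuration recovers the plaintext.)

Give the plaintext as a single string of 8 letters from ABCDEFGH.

Char 1 ('D'): step: R->2, L=5; D->plug->D->R->B->L->H->refl->D->L'->G->R'->H->plug->H
Char 2 ('A'): step: R->3, L=5; A->plug->A->R->D->L->A->refl->F->L'->C->R'->D->plug->D
Char 3 ('C'): step: R->4, L=5; C->plug->E->R->G->L->D->refl->H->L'->B->R'->C->plug->E
Char 4 ('D'): step: R->5, L=5; D->plug->D->R->F->L->G->refl->C->L'->A->R'->B->plug->G
Char 5 ('D'): step: R->6, L=5; D->plug->D->R->C->L->F->refl->A->L'->D->R'->G->plug->B
Char 6 ('E'): step: R->7, L=5; E->plug->C->R->B->L->H->refl->D->L'->G->R'->H->plug->H
Char 7 ('H'): step: R->0, L->6 (L advanced); H->plug->H->R->H->L->B->refl->E->L'->B->R'->E->plug->C
Char 8 ('D'): step: R->1, L=6; D->plug->D->R->A->L->G->refl->C->L'->F->R'->C->plug->E

Answer: HDEGBHCE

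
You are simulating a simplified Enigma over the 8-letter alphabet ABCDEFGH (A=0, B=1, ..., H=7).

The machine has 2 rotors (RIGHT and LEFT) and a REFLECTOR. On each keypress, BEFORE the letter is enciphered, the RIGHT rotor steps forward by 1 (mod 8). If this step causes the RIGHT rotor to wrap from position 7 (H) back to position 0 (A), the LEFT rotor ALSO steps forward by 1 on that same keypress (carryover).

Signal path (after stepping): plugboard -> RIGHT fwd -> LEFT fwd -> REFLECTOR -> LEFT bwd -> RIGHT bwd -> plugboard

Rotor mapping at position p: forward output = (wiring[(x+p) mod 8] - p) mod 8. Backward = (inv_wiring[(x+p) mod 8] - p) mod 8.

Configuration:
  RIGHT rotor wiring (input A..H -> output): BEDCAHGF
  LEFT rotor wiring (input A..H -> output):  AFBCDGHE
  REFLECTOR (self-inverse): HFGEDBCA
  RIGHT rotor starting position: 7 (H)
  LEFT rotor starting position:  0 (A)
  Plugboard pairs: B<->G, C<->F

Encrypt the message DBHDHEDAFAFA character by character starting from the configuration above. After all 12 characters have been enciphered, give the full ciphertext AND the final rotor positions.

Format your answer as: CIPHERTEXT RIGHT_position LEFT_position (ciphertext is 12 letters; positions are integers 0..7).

Answer: GGEGCGABCDDD 3 2

Derivation:
Char 1 ('D'): step: R->0, L->1 (L advanced); D->plug->D->R->C->L->B->refl->F->L'->E->R'->B->plug->G
Char 2 ('B'): step: R->1, L=1; B->plug->G->R->E->L->F->refl->B->L'->C->R'->B->plug->G
Char 3 ('H'): step: R->2, L=1; H->plug->H->R->C->L->B->refl->F->L'->E->R'->E->plug->E
Char 4 ('D'): step: R->3, L=1; D->plug->D->R->D->L->C->refl->G->L'->F->R'->B->plug->G
Char 5 ('H'): step: R->4, L=1; H->plug->H->R->G->L->D->refl->E->L'->A->R'->F->plug->C
Char 6 ('E'): step: R->5, L=1; E->plug->E->R->H->L->H->refl->A->L'->B->R'->B->plug->G
Char 7 ('D'): step: R->6, L=1; D->plug->D->R->G->L->D->refl->E->L'->A->R'->A->plug->A
Char 8 ('A'): step: R->7, L=1; A->plug->A->R->G->L->D->refl->E->L'->A->R'->G->plug->B
Char 9 ('F'): step: R->0, L->2 (L advanced); F->plug->C->R->D->L->E->refl->D->L'->H->R'->F->plug->C
Char 10 ('A'): step: R->1, L=2; A->plug->A->R->D->L->E->refl->D->L'->H->R'->D->plug->D
Char 11 ('F'): step: R->2, L=2; F->plug->C->R->G->L->G->refl->C->L'->F->R'->D->plug->D
Char 12 ('A'): step: R->3, L=2; A->plug->A->R->H->L->D->refl->E->L'->D->R'->D->plug->D
Final: ciphertext=GGEGCGABCDDD, RIGHT=3, LEFT=2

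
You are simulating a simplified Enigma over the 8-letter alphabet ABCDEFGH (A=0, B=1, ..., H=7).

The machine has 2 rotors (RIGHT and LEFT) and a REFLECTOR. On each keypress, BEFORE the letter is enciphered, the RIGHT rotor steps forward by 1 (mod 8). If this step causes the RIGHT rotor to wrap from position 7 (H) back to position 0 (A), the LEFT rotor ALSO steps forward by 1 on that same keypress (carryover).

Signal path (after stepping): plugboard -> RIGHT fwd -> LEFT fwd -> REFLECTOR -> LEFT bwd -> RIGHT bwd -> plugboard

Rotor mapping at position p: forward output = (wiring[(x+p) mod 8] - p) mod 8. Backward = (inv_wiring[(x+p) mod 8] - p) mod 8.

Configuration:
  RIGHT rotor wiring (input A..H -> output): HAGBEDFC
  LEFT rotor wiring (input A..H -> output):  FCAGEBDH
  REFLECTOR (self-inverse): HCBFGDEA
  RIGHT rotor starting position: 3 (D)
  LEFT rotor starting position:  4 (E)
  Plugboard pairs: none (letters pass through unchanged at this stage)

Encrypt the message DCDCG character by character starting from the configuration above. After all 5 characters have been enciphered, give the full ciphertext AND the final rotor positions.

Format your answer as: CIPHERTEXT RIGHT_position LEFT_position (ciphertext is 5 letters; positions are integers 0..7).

Answer: HAEAE 0 5

Derivation:
Char 1 ('D'): step: R->4, L=4; D->plug->D->R->G->L->E->refl->G->L'->F->R'->H->plug->H
Char 2 ('C'): step: R->5, L=4; C->plug->C->R->F->L->G->refl->E->L'->G->R'->A->plug->A
Char 3 ('D'): step: R->6, L=4; D->plug->D->R->C->L->H->refl->A->L'->A->R'->E->plug->E
Char 4 ('C'): step: R->7, L=4; C->plug->C->R->B->L->F->refl->D->L'->D->R'->A->plug->A
Char 5 ('G'): step: R->0, L->5 (L advanced); G->plug->G->R->F->L->D->refl->F->L'->E->R'->E->plug->E
Final: ciphertext=HAEAE, RIGHT=0, LEFT=5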